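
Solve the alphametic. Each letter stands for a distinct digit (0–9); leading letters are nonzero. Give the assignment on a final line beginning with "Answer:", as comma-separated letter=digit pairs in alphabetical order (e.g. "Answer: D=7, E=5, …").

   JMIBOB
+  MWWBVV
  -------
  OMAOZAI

Step 1. [col 1: B + V ≡ I (mod 10)] column 1 (B + V ≡ I (mod 10), carry-in 0) doesn't pin I yet; pick I=6 and continue, so I=6.
Step 2. [O] O is the leading digit of a 7-digit sum of two 6-digit numbers; the final carry is exactly 1. So O=1.
Step 3. [col 1: B + V ≡ I (mod 10)] column 1 (B + V ≡ I (mod 10), carry-in 0) doesn't pin V yet; pick V=2 and continue, so V=2.
Step 4. [col 1: B + V ≡ I (mod 10)] from column 1 (V=2, I=6, carry-in 0, digits 1,2,6 already taken and all letters distinct): B must equal 4, so B=4.
Step 5. [col 2: O + V ≡ A (mod 10)] column 2: given O=1, V=2, carry-in 0, and digits 1,2,4,6 already taken and all letters distinct, O+V≡A (mod 10) forces A=3, so A=3.
Step 6. [col 3: B + B ≡ Z (mod 10)] column 3: given B=4, carry-in 0, and digits 1,2,3,4,6 already taken and all letters distinct, B+B≡Z (mod 10) forces Z=8, so Z=8.
Step 7. [col 4: I + W ≡ O (mod 10)] column 4 reads I+W+carry(0)=O with I=6, O=1; with digits 1,2,3,4,6,8 already taken and all letters distinct, the only value for W is 5 ⇒ W=5.
Step 8. [col 5: M + W ≡ A (mod 10)] column 5: given W=5, A=3, carry-in 1, and digits 1,2,3,4,5,6,8 already taken and all letters distinct, M+W≡A (mod 10) forces M=7. So M=7.
Step 9. [col 6: J + M ≡ M (mod 10)] from column 6 (M=7, carry-in 1, digits 1,2,3,4,5,6,7,8 already taken and all letters distinct): J must equal 9 ⇒ J=9.

Answer: A=3, B=4, I=6, J=9, M=7, O=1, V=2, W=5, Z=8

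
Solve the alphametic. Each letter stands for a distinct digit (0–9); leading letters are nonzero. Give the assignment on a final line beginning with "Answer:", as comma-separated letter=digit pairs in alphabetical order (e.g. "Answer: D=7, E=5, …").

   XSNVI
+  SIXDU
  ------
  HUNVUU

Step 1. [H] H is the leading digit of a 6-digit sum of two 5-digit numbers; the final carry is exactly 1 ⇒ H=1.
Step 2. [col 1: I + U ≡ U (mod 10)] column 1: given nothing yet, carry-in 0, and digits 1 already taken and all letters distinct, I+U≡U (mod 10) forces I=0, so I=0.
Step 3. [col 1: I + U ≡ U (mod 10)] column 1 (I + U ≡ U (mod 10), carry-in 0) doesn't pin U yet; pick U=2 and continue ⇒ U=2.
Step 4. [col 2: V + D ≡ U (mod 10)] column 2 (V + D ≡ U (mod 10), carry-in 0) doesn't pin D yet; pick D=8 and continue. So D=8.
Step 5. [col 2: V + D ≡ U (mod 10)] in column 2 we have V+D≡U with carry-in 0; given D=8, U=2 and digits 0,1,2,8 already taken and all letters distinct, that pins V to 4, so V=4.
Step 6. [col 3: N + X ≡ V (mod 10)] column 3 (N + X ≡ V (mod 10), carry-in 1) doesn't pin N yet; pick N=6 and continue, so N=6.
Step 7. [col 3: N + X ≡ V (mod 10)] from column 3 (N=6, V=4, carry-in 1, digits 0,1,2,4,6,8 already taken and all letters distinct): X must equal 7. So X=7.
Step 8. [col 4: S + I ≡ N (mod 10)] column 4: given I=0, N=6, carry-in 1, and digits 0,1,2,4,6,7,8 already taken and all letters distinct, S+I≡N (mod 10) forces S=5. So S=5.

Answer: D=8, H=1, I=0, N=6, S=5, U=2, V=4, X=7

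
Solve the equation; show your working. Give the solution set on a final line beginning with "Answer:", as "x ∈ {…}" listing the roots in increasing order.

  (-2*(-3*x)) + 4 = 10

Step 1. [(-2*(-3*x)) + 4 = 10] -2 | LHS and -2 | 10: pull -2 out. So factor: (-3*x) - 2 = -5.
Step 2. [(-3*x) - 2 = -5] add 2: x sits inside (… - 2), so sub: -3*x = -3.
Step 3. [-3*x = -3] LHS = -3·(…); ÷-3 both sides ⇒ div: x = 1.

Answer: x ∈ {1}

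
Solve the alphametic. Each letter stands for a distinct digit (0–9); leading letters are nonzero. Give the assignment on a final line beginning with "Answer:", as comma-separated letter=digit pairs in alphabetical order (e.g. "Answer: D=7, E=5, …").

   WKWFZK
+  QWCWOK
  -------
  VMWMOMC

Step 1. [col 1: K + K ≡ C (mod 10)] column 1 (K + K ≡ C (mod 10), carry-in 0) doesn't pin C yet; pick C=8 and continue. So C=8.
Step 2. [col 1: K + K ≡ C (mod 10)] no forcing yet in column 1 (carry-in 0); K=9 is free and consistent — try it. So K=9.
Step 3. [col 2: Z + O ≡ M (mod 10)] column 2 (Z + O ≡ M (mod 10), carry-in 1) doesn't pin Z yet; pick Z=6 and continue ⇒ Z=6.
Step 4. [col 2: Z + O ≡ M (mod 10)] M=2 is one option consistent with column 2 (Z + O ≡ M (mod 10), carry-in 1) — take it, so M=2.
Step 5. [V] V is the leading digit of a 7-digit sum of two 6-digit numbers; the final carry is exactly 1 ⇒ V=1.
Step 6. [col 2: Z + O ≡ M (mod 10)] in column 2 we have Z+O≡M with carry-in 1; given Z=6, M=2 and digits 1,2,6,8,9 already taken and all letters distinct, that pins O to 5. So O=5.
Step 7. [col 3: F + W ≡ O (mod 10)] W=4 is one option consistent with column 3 (F + W ≡ O (mod 10), carry-in 1) — take it ⇒ W=4.
Step 8. [col 3: F + W ≡ O (mod 10)] column 3: given W=4, O=5, carry-in 1, and digits 1,2,4,5,6,8,9 already taken and all letters distinct, F+W≡O (mod 10) forces F=0, so F=0.
Step 9. [col 6: W + Q ≡ M (mod 10)] in column 6 we have W+Q≡M with carry-in 1; given W=4, M=2 and digits 0,1,2,4,5,6,8,9 already taken and all letters distinct, that pins Q to 7 ⇒ Q=7.

Answer: C=8, F=0, K=9, M=2, O=5, Q=7, V=1, W=4, Z=6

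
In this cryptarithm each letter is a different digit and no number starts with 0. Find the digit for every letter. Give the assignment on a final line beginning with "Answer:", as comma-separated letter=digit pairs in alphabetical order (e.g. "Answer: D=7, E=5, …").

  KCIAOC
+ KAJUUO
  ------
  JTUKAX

Step 1. [col 1: C + O ≡ X (mod 10)] column 1 (C + O ≡ X (mod 10), carry-in 0) doesn't pin O yet; pick O=8 and continue. So O=8.
Step 2. [col 1: C + O ≡ X (mod 10)] no forcing yet in column 1 (carry-in 0); C=5 is free and consistent — try it, so C=5.
Step 3. [col 1: C + O ≡ X (mod 10)] column 1: given C=5, O=8, carry-in 0, and digits 5,8 already taken and all letters distinct, C+O≡X (mod 10) forces X=3, so X=3.
Step 4. [col 2: O + U ≡ A (mod 10)] A=0 is one option consistent with column 2 (O + U ≡ A (mod 10), carry-in 1) — take it, so A=0.
Step 5. [col 2: O + U ≡ A (mod 10)] column 2: given O=8, A=0, carry-in 1, and digits 0,3,5,8 already taken and all letters distinct, O+U≡A (mod 10) forces U=1. So U=1.
Step 6. [col 3: A + U ≡ K (mod 10)] column 3 reads A+U+carry(1)=K with A=0, U=1; with digits 0,1,3,5,8 already taken and all letters distinct, the only value for K is 2 ⇒ K=2.
Step 7. [col 4: I + J ≡ U (mod 10)] several values work for I in column 4 (I + J ≡ U (mod 10), carry-in 0); try I=7 ⇒ I=7.
Step 8. [col 4: I + J ≡ U (mod 10)] in column 4 we have I+J≡U with carry-in 0; given I=7, U=1 and digits 0,1,2,3,5,7,8 already taken and all letters distinct, that pins J to 4. So J=4.
Step 9. [col 5: C + A ≡ T (mod 10)] column 5 reads C+A+carry(1)=T with C=5, A=0; with digits 0,1,2,3,4,5,7,8 already taken and all letters distinct, the only value for T is 6, so T=6.

Answer: A=0, C=5, I=7, J=4, K=2, O=8, T=6, U=1, X=3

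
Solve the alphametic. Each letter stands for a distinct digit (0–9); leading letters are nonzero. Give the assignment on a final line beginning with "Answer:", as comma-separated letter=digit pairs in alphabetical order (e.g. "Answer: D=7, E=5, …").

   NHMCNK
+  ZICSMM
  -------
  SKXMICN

Step 1. [col 1: K + M ≡ N (mod 10)] column 1 (K + M ≡ N (mod 10), carry-in 0) doesn't pin K yet; pick K=5 and continue. So K=5.
Step 2. [col 1: K + M ≡ N (mod 10)] M=2 is one option consistent with column 1 (K + M ≡ N (mod 10), carry-in 0) — take it ⇒ M=2.
Step 3. [S] the sum has 7 digits but both addends have 6; that extra leading digit S is the final carry, namely 1, so S=1.
Step 4. [col 1: K + M ≡ N (mod 10)] from column 1 (K=5, M=2, carry-in 0, digits 1,2,5 already taken and all letters distinct): N must equal 7. So N=7.
Step 5. [col 2: N + M ≡ C (mod 10)] column 2 reads N+M+carry(0)=C with N=7, M=2; with digits 1,2,5,7 already taken and all letters distinct, the only value for C is 9 ⇒ C=9.
Step 6. [col 3: C + S ≡ I (mod 10)] column 3: given C=9, S=1, carry-in 0, and digits 1,2,5,7,9 already taken and all letters distinct, C+S≡I (mod 10) forces I=0, so I=0.
Step 7. [col 5: H + I ≡ X (mod 10)] column 5: given I=0, carry-in 1, and digits 0,1,2,5,7,9 already taken and all letters distinct, H+I≡X (mod 10) forces H=3, so H=3.
Step 8. [col 5: H + I ≡ X (mod 10)] column 5: given H=3, I=0, carry-in 1, and digits 0,1,2,3,5,7,9 already taken and all letters distinct, H+I≡X (mod 10) forces X=4. So X=4.
Step 9. [col 6: N + Z ≡ K (mod 10)] in column 6 we have N+Z≡K with carry-in 0; given N=7, K=5 and digits 0,1,2,3,4,5,7,9 already taken and all letters distinct, that pins Z to 8 ⇒ Z=8.

Answer: C=9, H=3, I=0, K=5, M=2, N=7, S=1, X=4, Z=8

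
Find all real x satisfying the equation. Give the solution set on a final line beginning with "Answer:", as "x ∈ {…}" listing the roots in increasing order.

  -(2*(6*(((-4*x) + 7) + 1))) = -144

Step 1. [-(2*(6*(((-4*x) + 7) + 1))) = -144] leading − — multiply by −1 ⇒ neg: 2*(6*(((-4*x) + 7) + 1)) = 144.
Step 2. [2*(6*(((-4*x) + 7) + 1)) = 144] 2 out front; divide by 2. So div: 6*(((-4*x) + 7) + 1) = 72.
Step 3. [6*(((-4*x) + 7) + 1) = 72] 6·(inner) — divide through by 6 ⇒ div: ((-4*x) + 7) + 1 = 12.
Step 4. [((-4*x) + 7) + 1 = 12] the outer +1 inverts by subtracting 1. So sub: (-4*x) + 7 = 11.
Step 5. [(-4*x) + 7 = 11] the outer +7 inverts by subtracting 7. So sub: -4*x = 4.
Step 6. [-4*x = 4] divide by the outer -4. So div: x = -1.

Answer: x ∈ {-1}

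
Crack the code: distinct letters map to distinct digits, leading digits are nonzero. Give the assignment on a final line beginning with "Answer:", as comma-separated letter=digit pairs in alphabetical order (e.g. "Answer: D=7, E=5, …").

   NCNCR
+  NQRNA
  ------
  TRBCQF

Step 1. [T] the sum has 6 digits but both addends have 5; that extra leading digit T is the final carry, namely 1, so T=1.
Step 2. [col 1: R + A ≡ F (mod 10)] A=3 is one option consistent with column 1 (R + A ≡ F (mod 10), carry-in 0) — take it. So A=3.
Step 3. [col 1: R + A ≡ F (mod 10)] several values work for F in column 1 (R + A ≡ F (mod 10), carry-in 0); try F=0 ⇒ F=0.
Step 4. [col 1: R + A ≡ F (mod 10)] column 1: given A=3, F=0, carry-in 0, and digits 0,1,3 already taken and all letters distinct, R+A≡F (mod 10) forces R=7, so R=7.
Step 5. [col 2: C + N ≡ Q (mod 10)] C=6 is one option consistent with column 2 (C + N ≡ Q (mod 10), carry-in 1) — take it, so C=6.
Step 6. [col 2: C + N ≡ Q (mod 10)] several values work for Q in column 2 (C + N ≡ Q (mod 10), carry-in 1); try Q=5, so Q=5.
Step 7. [col 2: C + N ≡ Q (mod 10)] column 2 reads C+N+carry(1)=Q with C=6, Q=5; with digits 0,1,3,5,6,7 already taken and all letters distinct, the only value for N is 8 ⇒ N=8.
Step 8. [col 4: C + Q ≡ B (mod 10)] column 4 reads C+Q+carry(1)=B with C=6, Q=5; with digits 0,1,3,5,6,7,8 already taken and all letters distinct, the only value for B is 2, so B=2.

Answer: A=3, B=2, C=6, F=0, N=8, Q=5, R=7, T=1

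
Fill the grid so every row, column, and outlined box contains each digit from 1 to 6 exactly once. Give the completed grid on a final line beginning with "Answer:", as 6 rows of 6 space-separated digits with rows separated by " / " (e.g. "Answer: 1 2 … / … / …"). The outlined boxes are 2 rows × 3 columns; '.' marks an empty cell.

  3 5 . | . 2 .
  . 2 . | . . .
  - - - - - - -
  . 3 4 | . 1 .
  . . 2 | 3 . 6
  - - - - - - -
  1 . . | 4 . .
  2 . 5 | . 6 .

Step 1. [r6c6∈{1,3}] row 6 places 3 nowhere but r6c6 ⇒ r6c6=3.
Step 2. [r5c5∈{5}] r5c5 is down to just 5 ⇒ r5c5=5.
Step 3. [r2c1∈{4,6}] across col 1, 4 lands solely at r2c1, so r2c1=4.
Step 4. [r3c4∈{2,5}] r3c4 is the only open cell in col 4 admitting 2. So r3c4=2.
Step 5. [r2c4∈{1,5,6}] col 4 places 5 nowhere but r2c4. So r2c4=5.
Step 6. [r2c6∈{1}] r2c6's peers cover all but 1, so r2c6=1.
Step 7. [r2c3∈{6}] nothing but 6 survives at r2c3 ⇒ r2c3=6.
Step 8. [r3c1∈{5,6}] across row 3, 6 lands solely at r3c1. So r3c1=6.
Step 9. [r5c6∈{2}] r5c6 is down to just 2 ⇒ r5c6=2.
Step 10. [r3c6∈{5}] only 5 remains possible at r3c6. So r3c6=5.
Step 11. [r1c4∈{6}] only 6 remains possible at r1c4, so r1c4=6.
Step 12. [r5c3∈{3}] r5c3 has the single candidate 3. So r5c3=3.
Step 13. [r4c5∈{4}] nothing but 4 survives at r4c5. So r4c5=4.
Step 14. [r1c3∈{1}] r1c3 has the single candidate 1. So r1c3=1.
Step 15. [r4c1∈{5}] r4c1's peers cover all but 5 ⇒ r4c1=5.
Step 16. [r2c5∈{3}] nothing but 3 survives at r2c5. So r2c5=3.
Step 17. [r5c2∈{6}] r5c2's peers cover all but 6 ⇒ r5c2=6.
Step 18. [r6c4∈{1}] r6c4 is down to just 1 ⇒ r6c4=1.
Step 19. [r1c6∈{4}] only 4 remains possible at r1c6, so r1c6=4.
Step 20. [r4c2∈{1}] r4c2 has the single candidate 1 ⇒ r4c2=1.
Step 21. [r6c2∈{4}] r6c2 is down to just 4, so r6c2=4.

Answer: 3 5 1 6 2 4 / 4 2 6 5 3 1 / 6 3 4 2 1 5 / 5 1 2 3 4 6 / 1 6 3 4 5 2 / 2 4 5 1 6 3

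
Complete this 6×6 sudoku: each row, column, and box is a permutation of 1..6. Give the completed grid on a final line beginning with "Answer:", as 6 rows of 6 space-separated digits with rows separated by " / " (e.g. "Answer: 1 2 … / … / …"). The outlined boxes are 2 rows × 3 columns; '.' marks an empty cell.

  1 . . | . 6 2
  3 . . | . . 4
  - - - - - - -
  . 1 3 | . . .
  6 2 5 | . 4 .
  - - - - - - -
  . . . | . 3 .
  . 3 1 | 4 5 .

Step 1. [r5c4∈{1,2,6}] across box 6, 2 lands solely at r5c4, so r5c4=2.
Step 2. [r1c4∈{3,5}] row 1 places 3 nowhere but r1c4, so r1c4=3.
Step 3. [r2c4∈{1,5}] box 2 places 5 nowhere but r2c4 ⇒ r2c4=5.
Step 4. [r5c6∈{1,6}] in row 5, 1 fits only at r5c6, so r5c6=1.
Step 5. [r2c2∈{6}] r2c2's peers cover all but 6. So r2c2=6.
Step 6. [r1c2∈{4,5}] row 1 places 5 nowhere but r1c2 ⇒ r1c2=5.
Step 7. [r5c2∈{4}] r5c2 has the single candidate 4. So r5c2=4.
Step 8. [r3c4∈{6}] nothing but 6 survives at r3c4 ⇒ r3c4=6.
Step 9. [r2c5∈{1}] nothing but 1 survives at r2c5 ⇒ r2c5=1.
Step 10. [r2c3∈{2}] r2c3's peers cover all but 2, so r2c3=2.
Step 11. [r4c6∈{3}] r4c6 has the single candidate 3, so r4c6=3.
Step 12. [r3c1∈{4}] r3c1 has the single candidate 4. So r3c1=4.
Step 13. [r3c6∈{5}] r3c6 has the single candidate 5, so r3c6=5.
Step 14. [r6c1∈{2}] r6c1's peers cover all but 2 ⇒ r6c1=2.
Step 15. [r5c1∈{5}] r5c1 has the single candidate 5 ⇒ r5c1=5.
Step 16. [r5c3∈{6}] r5c3 is down to just 6 ⇒ r5c3=6.
Step 17. [r3c5∈{2}] r3c5's peers cover all but 2 ⇒ r3c5=2.
Step 18. [r4c4∈{1}] nothing but 1 survives at r4c4. So r4c4=1.
Step 19. [r1c3∈{4}] r1c3 has the single candidate 4, so r1c3=4.
Step 20. [r6c6∈{6}] r6c6's peers cover all but 6, so r6c6=6.

Answer: 1 5 4 3 6 2 / 3 6 2 5 1 4 / 4 1 3 6 2 5 / 6 2 5 1 4 3 / 5 4 6 2 3 1 / 2 3 1 4 5 6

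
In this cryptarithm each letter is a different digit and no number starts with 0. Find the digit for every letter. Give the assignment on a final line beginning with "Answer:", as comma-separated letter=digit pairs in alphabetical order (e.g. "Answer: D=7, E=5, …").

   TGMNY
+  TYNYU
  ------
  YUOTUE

Step 1. [col 1: Y + U ≡ E (mod 10)] U=5 is one option consistent with column 1 (Y + U ≡ E (mod 10), carry-in 0) — take it. So U=5.
Step 2. [col 1: Y + U ≡ E (mod 10)] Y=1 is one option consistent with column 1 (Y + U ≡ E (mod 10), carry-in 0) — take it ⇒ Y=1.
Step 3. [col 1: Y + U ≡ E (mod 10)] column 1 reads Y+U+carry(0)=E with Y=1, U=5; with digits 1,5 already taken and all letters distinct, the only value for E is 6. So E=6.
Step 4. [col 2: N + Y ≡ U (mod 10)] column 2 reads N+Y+carry(0)=U with Y=1, U=5; with digits 1,5,6 already taken and all letters distinct, the only value for N is 4 ⇒ N=4.
Step 5. [col 3: M + N ≡ T (mod 10)] T=7 is one option consistent with column 3 (M + N ≡ T (mod 10), carry-in 0) — take it, so T=7.
Step 6. [col 3: M + N ≡ T (mod 10)] from column 3 (N=4, T=7, carry-in 0, digits 1,4,5,6,7 already taken and all letters distinct): M must equal 3. So M=3.
Step 7. [col 4: G + Y ≡ O (mod 10)] column 4 (G + Y ≡ O (mod 10), carry-in 0) doesn't pin G yet; pick G=9 and continue. So G=9.
Step 8. [col 4: G + Y ≡ O (mod 10)] column 4 reads G+Y+carry(0)=O with G=9, Y=1; with digits 1,3,4,5,6,7,9 already taken and all letters distinct, the only value for O is 0, so O=0.

Answer: E=6, G=9, M=3, N=4, O=0, T=7, U=5, Y=1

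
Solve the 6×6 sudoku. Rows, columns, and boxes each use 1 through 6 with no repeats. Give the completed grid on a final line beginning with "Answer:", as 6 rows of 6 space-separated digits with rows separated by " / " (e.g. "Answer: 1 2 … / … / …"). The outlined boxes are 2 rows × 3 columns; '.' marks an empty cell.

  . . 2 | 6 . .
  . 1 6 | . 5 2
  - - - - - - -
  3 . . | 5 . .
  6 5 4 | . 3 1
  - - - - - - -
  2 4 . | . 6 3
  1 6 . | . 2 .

Step 1. [r1c6∈{4}] r1c6 is down to just 4. So r1c6=4.
Step 2. [r6c3∈{3,5}] across row 6, 3 lands solely at r6c3. So r6c3=3.
Step 3. [r5c4∈{1}] only 1 remains possible at r5c4. So r5c4=1.
Step 4. [r1c2∈{3}] r1c2 is down to just 3 ⇒ r1c2=3.
Step 5. [r3c5∈{4}] nothing but 4 survives at r3c5. So r3c5=4.
Step 6. [r2c4∈{3}] r2c4 is down to just 3 ⇒ r2c4=3.
Step 7. [r3c2∈{2}] r3c2 is down to just 2 ⇒ r3c2=2.
Step 8. [r6c6∈{5}] r6c6 has the single candidate 5. So r6c6=5.
Step 9. [r2c1∈{4}] r2c1's peers cover all but 4, so r2c1=4.
Step 10. [r5c3∈{5}] nothing but 5 survives at r5c3. So r5c3=5.
Step 11. [r4c4∈{2}] r4c4's peers cover all but 2, so r4c4=2.
Step 12. [r3c3∈{1}] r3c3 is down to just 1. So r3c3=1.
Step 13. [r3c6∈{6}] nothing but 6 survives at r3c6 ⇒ r3c6=6.
Step 14. [r1c1∈{5}] r1c1 is down to just 5, so r1c1=5.
Step 15. [r6c4∈{4}] r6c4 has the single candidate 4, so r6c4=4.
Step 16. [r1c5∈{1}] nothing but 1 survives at r1c5 ⇒ r1c5=1.

Answer: 5 3 2 6 1 4 / 4 1 6 3 5 2 / 3 2 1 5 4 6 / 6 5 4 2 3 1 / 2 4 5 1 6 3 / 1 6 3 4 2 5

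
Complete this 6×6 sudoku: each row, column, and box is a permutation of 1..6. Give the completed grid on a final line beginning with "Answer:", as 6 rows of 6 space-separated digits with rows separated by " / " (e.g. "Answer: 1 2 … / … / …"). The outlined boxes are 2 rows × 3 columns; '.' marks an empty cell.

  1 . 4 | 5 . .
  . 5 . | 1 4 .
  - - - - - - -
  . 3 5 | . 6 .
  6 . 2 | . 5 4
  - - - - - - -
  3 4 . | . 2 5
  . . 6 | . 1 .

Step 1. [r2c6∈{2,3,6}] across row 2, 6 lands solely at r2c6. So r2c6=6.
Step 2. [r1c6∈{2,3}] 2 has one home in box 2: r1c6, so r1c6=2.
Step 3. [r6c2∈{2}] nothing but 2 survives at r6c2. So r6c2=2.
Step 4. [r6c6∈{3}] r6c6's peers cover all but 3 ⇒ r6c6=3.
Step 5. [r4c2∈{1}] nothing but 1 survives at r4c2, so r4c2=1.
Step 6. [r6c4∈{4}] only 4 remains possible at r6c4 ⇒ r6c4=4.
Step 7. [r4c4∈{3}] only 3 remains possible at r4c4. So r4c4=3.
Step 8. [r1c2∈{6}] r1c2 has the single candidate 6, so r1c2=6.
Step 9. [r3c4∈{2}] r3c4 has the single candidate 2, so r3c4=2.
Step 10. [r3c6∈{1}] r3c6 has the single candidate 1 ⇒ r3c6=1.
Step 11. [r6c1∈{5}] r6c1 has the single candidate 5, so r6c1=5.
Step 12. [r1c5∈{3}] only 3 remains possible at r1c5 ⇒ r1c5=3.
Step 13. [r5c3∈{1}] r5c3's peers cover all but 1. So r5c3=1.
Step 14. [r5c4∈{6}] r5c4's peers cover all but 6. So r5c4=6.
Step 15. [r2c1∈{2}] r2c1's peers cover all but 2 ⇒ r2c1=2.
Step 16. [r3c1∈{4}] r3c1 is down to just 4 ⇒ r3c1=4.
Step 17. [r2c3∈{3}] r2c3 is down to just 3 ⇒ r2c3=3.

Answer: 1 6 4 5 3 2 / 2 5 3 1 4 6 / 4 3 5 2 6 1 / 6 1 2 3 5 4 / 3 4 1 6 2 5 / 5 2 6 4 1 3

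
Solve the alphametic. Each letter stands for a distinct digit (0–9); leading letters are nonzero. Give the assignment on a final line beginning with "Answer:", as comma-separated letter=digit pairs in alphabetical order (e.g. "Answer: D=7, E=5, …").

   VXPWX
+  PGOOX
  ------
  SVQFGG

Step 1. [col 1: X + X ≡ G (mod 10)] G=8 is one option consistent with column 1 (X + X ≡ G (mod 10), carry-in 0) — take it ⇒ G=8.
Step 2. [S] S is the leading digit of a 6-digit sum of two 5-digit numbers; the final carry is exactly 1. So S=1.
Step 3. [col 1: X + X ≡ G (mod 10)] no forcing yet in column 1 (carry-in 0); X=4 is free and consistent — try it, so X=4.
Step 4. [col 2: W + O ≡ G (mod 10)] column 2 (W + O ≡ G (mod 10), carry-in 0) doesn't pin W yet; pick W=2 and continue ⇒ W=2.
Step 5. [col 2: W + O ≡ G (mod 10)] column 2: given W=2, G=8, carry-in 0, and digits 1,2,4,8 already taken and all letters distinct, W+O≡G (mod 10) forces O=6. So O=6.
Step 6. [col 3: P + O ≡ F (mod 10)] several values work for F in column 3 (P + O ≡ F (mod 10), carry-in 0); try F=5. So F=5.
Step 7. [col 3: P + O ≡ F (mod 10)] column 3 reads P+O+carry(0)=F with O=6, F=5; with digits 1,2,4,5,6,8 already taken and all letters distinct, the only value for P is 9. So P=9.
Step 8. [col 4: X + G ≡ Q (mod 10)] column 4 reads X+G+carry(1)=Q with X=4, G=8; with digits 1,2,4,5,6,8,9 already taken and all letters distinct, the only value for Q is 3. So Q=3.
Step 9. [col 5: V + P ≡ V (mod 10)] several values work for V in column 5 (V + P ≡ V (mod 10), carry-in 1); try V=7. So V=7.

Answer: F=5, G=8, O=6, P=9, Q=3, S=1, V=7, W=2, X=4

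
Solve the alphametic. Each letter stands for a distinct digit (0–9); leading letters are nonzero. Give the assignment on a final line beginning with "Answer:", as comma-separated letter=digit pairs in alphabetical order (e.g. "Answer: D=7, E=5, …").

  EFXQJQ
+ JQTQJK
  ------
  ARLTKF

Step 1. [col 1: Q + K ≡ F (mod 10)] several values work for Q in column 1 (Q + K ≡ F (mod 10), carry-in 0); try Q=3, so Q=3.
Step 2. [col 1: Q + K ≡ F (mod 10)] no forcing yet in column 1 (carry-in 0); K=2 is free and consistent — try it, so K=2.
Step 3. [col 1: Q + K ≡ F (mod 10)] column 1 reads Q+K+carry(0)=F with Q=3, K=2; with digits 2,3 already taken and all letters distinct, the only value for F is 5 ⇒ F=5.
Step 4. [col 2: J + J ≡ K (mod 10)] J=1 is one option consistent with column 2 (J + J ≡ K (mod 10), carry-in 0) — take it, so J=1.
Step 5. [col 3: Q + Q ≡ T (mod 10)] in column 3 we have Q+Q≡T with carry-in 0; given Q=3 and digits 1,2,3,5 already taken and all letters distinct, that pins T to 6 ⇒ T=6.
Step 6. [col 4: X + T ≡ L (mod 10)] L=0 is one option consistent with column 4 (X + T ≡ L (mod 10), carry-in 0) — take it, so L=0.
Step 7. [col 4: X + T ≡ L (mod 10)] column 4 reads X+T+carry(0)=L with T=6, L=0; with digits 0,1,2,3,5,6 already taken and all letters distinct, the only value for X is 4. So X=4.
Step 8. [col 5: F + Q ≡ R (mod 10)] in column 5 we have F+Q≡R with carry-in 1; given F=5, Q=3 and digits 0,1,2,3,4,5,6 already taken and all letters distinct, that pins R to 9 ⇒ R=9.
Step 9. [col 6: E + J ≡ A (mod 10)] column 6 reads E+J+carry(0)=A with J=1; with digits 0,1,2,3,4,5,6,9 already taken and all letters distinct, the only value for E is 7 ⇒ E=7.
Step 10. [col 6: E + J ≡ A (mod 10)] column 6: given E=7, J=1, carry-in 0, and digits 0,1,2,3,4,5,6,7,9 already taken and all letters distinct, E+J≡A (mod 10) forces A=8. So A=8.

Answer: A=8, E=7, F=5, J=1, K=2, L=0, Q=3, R=9, T=6, X=4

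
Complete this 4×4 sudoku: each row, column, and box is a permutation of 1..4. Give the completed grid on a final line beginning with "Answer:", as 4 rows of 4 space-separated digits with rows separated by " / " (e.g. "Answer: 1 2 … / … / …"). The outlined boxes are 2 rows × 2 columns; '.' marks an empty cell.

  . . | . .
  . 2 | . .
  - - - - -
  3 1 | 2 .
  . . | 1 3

Step 1. [r3c4∈{4}] nothing but 4 survives at r3c4. So r3c4=4.
Step 2. [r2c4∈{1}] r2c4 has the single candidate 1. So r2c4=1.
Step 3. [r2c1∈{4}] r2c1 is down to just 4 ⇒ r2c1=4.
Step 4. [r2c3∈{3}] r2c3 has the single candidate 3 ⇒ r2c3=3.
Step 5. [r1c4∈{2}] nothing but 2 survives at r1c4. So r1c4=2.
Step 6. [r4c1∈{2}] nothing but 2 survives at r4c1. So r4c1=2.
Step 7. [r4c2∈{4}] nothing but 4 survives at r4c2, so r4c2=4.
Step 8. [r1c2∈{3}] r1c2's peers cover all but 3. So r1c2=3.
Step 9. [r1c1∈{1}] r1c1's peers cover all but 1, so r1c1=1.
Step 10. [r1c3∈{4}] nothing but 4 survives at r1c3 ⇒ r1c3=4.

Answer: 1 3 4 2 / 4 2 3 1 / 3 1 2 4 / 2 4 1 3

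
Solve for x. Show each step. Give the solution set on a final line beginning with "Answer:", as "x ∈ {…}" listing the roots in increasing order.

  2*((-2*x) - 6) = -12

Step 1. [2*((-2*x) - 6) = -12] 2 out front; divide by 2 ⇒ div: (-2*x) - 6 = -6.
Step 2. [(-2*x) - 6 = -6] -6 is outermost — add 6 both sides. So sub: -2*x = 0.
Step 3. [-2*x = 0] -2 out front; divide by -2. So div: x = 0.

Answer: x ∈ {0}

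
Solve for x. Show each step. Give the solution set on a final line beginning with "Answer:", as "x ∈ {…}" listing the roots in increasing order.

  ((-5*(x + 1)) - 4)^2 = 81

Step 1. [((-5*(x + 1)) - 4)^2 = 81] 81 ≥ 0, LHS is (·)² — take ±√, so sqrt: (-5*(x + 1)) - 4 = 9 or -9.
Step 2. [(-5*(x + 1)) - 4 = 9 or -9] -4 is outermost — add 4 both sides. So sub: -5*(x + 1) = 13 or -5.
Step 3. [-5*(x + 1) = 13 or -5] -5·(inner) — divide through by -5. So div: x + 1 = -13/5 or 1.
Step 4. [x + 1 = -13/5 or 1] +1 is outermost — subtract 1 both sides, so sub: x = -18/5 or 0.

Answer: x ∈ {-18/5, 0}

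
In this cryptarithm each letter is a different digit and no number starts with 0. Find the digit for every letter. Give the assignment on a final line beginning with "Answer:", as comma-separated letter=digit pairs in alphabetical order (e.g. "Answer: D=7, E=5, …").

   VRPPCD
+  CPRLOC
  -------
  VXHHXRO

Step 1. [col 1: D + C ≡ O (mod 10)] no forcing yet in column 1 (carry-in 0); D=9 is free and consistent — try it, so D=9.
Step 2. [V] the sum has 7 digits but both addends have 6; that extra leading digit V is the final carry, namely 1 ⇒ V=1.
Step 3. [col 1: D + C ≡ O (mod 10)] O=7 is one option consistent with column 1 (D + C ≡ O (mod 10), carry-in 0) — take it ⇒ O=7.
Step 4. [col 1: D + C ≡ O (mod 10)] column 1 reads D+C+carry(0)=O with D=9, O=7; with digits 1,7,9 already taken and all letters distinct, the only value for C is 8 ⇒ C=8.
Step 5. [col 2: C + O ≡ R (mod 10)] column 2 reads C+O+carry(1)=R with C=8, O=7; with digits 1,7,8,9 already taken and all letters distinct, the only value for R is 6, so R=6.
Step 6. [col 3: P + L ≡ X (mod 10)] X=0 is one option consistent with column 3 (P + L ≡ X (mod 10), carry-in 1) — take it ⇒ X=0.
Step 7. [col 3: P + L ≡ X (mod 10)] several values work for P in column 3 (P + L ≡ X (mod 10), carry-in 1); try P=5, so P=5.
Step 8. [col 3: P + L ≡ X (mod 10)] from column 3 (P=5, X=0, carry-in 1, digits 0,1,5,6,7,8,9 already taken and all letters distinct): L must equal 4 ⇒ L=4.
Step 9. [col 4: P + R ≡ H (mod 10)] column 4: given P=5, R=6, carry-in 1, and digits 0,1,4,5,6,7,8,9 already taken and all letters distinct, P+R≡H (mod 10) forces H=2. So H=2.

Answer: C=8, D=9, H=2, L=4, O=7, P=5, R=6, V=1, X=0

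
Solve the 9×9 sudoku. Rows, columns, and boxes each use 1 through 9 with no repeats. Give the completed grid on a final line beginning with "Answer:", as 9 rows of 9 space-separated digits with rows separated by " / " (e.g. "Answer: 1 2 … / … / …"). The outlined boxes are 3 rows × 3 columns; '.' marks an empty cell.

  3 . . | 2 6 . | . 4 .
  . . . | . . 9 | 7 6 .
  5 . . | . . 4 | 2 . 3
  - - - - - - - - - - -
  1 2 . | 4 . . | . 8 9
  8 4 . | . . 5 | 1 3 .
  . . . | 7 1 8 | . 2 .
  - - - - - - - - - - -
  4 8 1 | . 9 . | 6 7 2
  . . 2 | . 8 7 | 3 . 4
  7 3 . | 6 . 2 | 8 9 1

Step 1. [r4c3∈{3,5,6,7}] across row 4, 7 lands solely at r4c3 ⇒ r4c3=7.
Step 2. [r7c4∈{3,5}] in row 7, 5 fits only at r7c4 ⇒ r7c4=5.
Step 3. [r1c2∈{1,7,9}] across row 1, 7 lands solely at r1c2 ⇒ r1c2=7.
Step 4. [r2c4∈{1,3,8}] in col 4, 3 fits only at r2c4. So r2c4=3.
Step 5. [r6c3∈{3,5,6,9}] in row 6, 3 fits only at r6c3. So r6c3=3.
Step 6. [r6c2∈{5,6,9}] r6c2 is the only open cell in box 4 admitting 5. So r6c2=5.
Step 7. [r6c1∈{6,9}] row 6 places 9 nowhere but r6c1, so r6c1=9.
Step 8. [r3c8∈{1}] r3c8 has the single candidate 1, so r3c8=1.
Step 9. [r8c2∈{6,9}] row 8 places 9 nowhere but r8c2 ⇒ r8c2=9.
Step 10. [r3c3∈{6,8,9}] in row 3, 9 fits only at r3c3 ⇒ r3c3=9.
Step 11. [r1c3∈{8}] r1c3 has the single candidate 8. So r1c3=8.
Step 12. [r1c9∈{5}] only 5 remains possible at r1c9, so r1c9=5.
Step 13. [r6c9∈{6}] r6c9's peers cover all but 6. So r6c9=6.
Step 14. [r7c6∈{3}] r7c6's peers cover all but 3 ⇒ r7c6=3.
Step 15. [r2c2∈{1}] r2c2's peers cover all but 1 ⇒ r2c2=1.
Step 16. [r4c6∈{6}] nothing but 6 survives at r4c6. So r4c6=6.
Step 17. [r3c5∈{7}] r3c5 has the single candidate 7. So r3c5=7.
Step 18. [r8c1∈{6}] nothing but 6 survives at r8c1 ⇒ r8c1=6.
Step 19. [r9c3∈{5}] nothing but 5 survives at r9c3. So r9c3=5.
Step 20. [r5c9∈{7}] r5c9's peers cover all but 7. So r5c9=7.
Step 21. [r6c7∈{4}] r6c7 is down to just 4 ⇒ r6c7=4.
Step 22. [r5c3∈{6}] only 6 remains possible at r5c3, so r5c3=6.
Step 23. [r5c5∈{2}] r5c5's peers cover all but 2, so r5c5=2.
Step 24. [r1c7∈{9}] r1c7 is down to just 9, so r1c7=9.
Step 25. [r2c9∈{8}] r2c9 has the single candidate 8, so r2c9=8.
Step 26. [r4c5∈{3}] r4c5 is down to just 3. So r4c5=3.
Step 27. [r1c6∈{1}] r1c6's peers cover all but 1, so r1c6=1.
Step 28. [r2c5∈{5}] r2c5 is down to just 5, so r2c5=5.
Step 29. [r4c7∈{5}] r4c7 has the single candidate 5. So r4c7=5.
Step 30. [r8c8∈{5}] only 5 remains possible at r8c8 ⇒ r8c8=5.
Step 31. [r2c3∈{4}] r2c3 has the single candidate 4, so r2c3=4.
Step 32. [r5c4∈{9}] only 9 remains possible at r5c4, so r5c4=9.
Step 33. [r2c1∈{2}] r2c1 is down to just 2, so r2c1=2.
Step 34. [r3c2∈{6}] r3c2's peers cover all but 6, so r3c2=6.
Step 35. [r8c4∈{1}] r8c4 is down to just 1, so r8c4=1.
Step 36. [r3c4∈{8}] only 8 remains possible at r3c4, so r3c4=8.
Step 37. [r9c5∈{4}] r9c5 has the single candidate 4. So r9c5=4.

Answer: 3 7 8 2 6 1 9 4 5 / 2 1 4 3 5 9 7 6 8 / 5 6 9 8 7 4 2 1 3 / 1 2 7 4 3 6 5 8 9 / 8 4 6 9 2 5 1 3 7 / 9 5 3 7 1 8 4 2 6 / 4 8 1 5 9 3 6 7 2 / 6 9 2 1 8 7 3 5 4 / 7 3 5 6 4 2 8 9 1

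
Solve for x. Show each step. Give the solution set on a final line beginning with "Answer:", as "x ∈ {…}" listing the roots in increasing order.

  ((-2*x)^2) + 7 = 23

Step 1. [((-2*x)^2) + 7 = 23] subtract 7: x sits inside (… + 7) ⇒ sub: (-2*x)^2 = 16.
Step 2. [(-2*x)^2 = 16] LHS squared, RHS 16 ≥ 0: apply √ (±). So sqrt: -2*x = 4 or -4.
Step 3. [-2*x = 4 or -4] leading coefficient -2: divide by -2, so div: x = -2 or 2.

Answer: x ∈ {-2, 2}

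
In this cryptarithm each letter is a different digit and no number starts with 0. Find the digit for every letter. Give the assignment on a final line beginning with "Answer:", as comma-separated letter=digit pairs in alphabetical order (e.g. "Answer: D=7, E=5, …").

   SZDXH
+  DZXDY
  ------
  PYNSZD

Step 1. [col 1: H + Y ≡ D (mod 10)] column 1 (H + Y ≡ D (mod 10), carry-in 0) doesn't pin H yet; pick H=6 and continue. So H=6.
Step 2. [col 1: H + Y ≡ D (mod 10)] several values work for Y in column 1 (H + Y ≡ D (mod 10), carry-in 0); try Y=2, so Y=2.
Step 3. [col 1: H + Y ≡ D (mod 10)] column 1 reads H+Y+carry(0)=D with H=6, Y=2; with digits 2,6 already taken and all letters distinct, the only value for D is 8, so D=8.
Step 4. [col 2: X + D ≡ Z (mod 10)] Z=3 is one option consistent with column 2 (X + D ≡ Z (mod 10), carry-in 0) — take it ⇒ Z=3.
Step 5. [col 2: X + D ≡ Z (mod 10)] column 2 reads X+D+carry(0)=Z with D=8, Z=3; with digits 2,3,6,8 already taken and all letters distinct, the only value for X is 5. So X=5.
Step 6. [col 3: D + X ≡ S (mod 10)] from column 3 (D=8, X=5, carry-in 1, digits 2,3,5,6,8 already taken and all letters distinct): S must equal 4, so S=4.
Step 7. [P] P is the leading digit of a 6-digit sum of two 5-digit numbers; the final carry is exactly 1 ⇒ P=1.
Step 8. [col 4: Z + Z ≡ N (mod 10)] column 4: given Z=3, carry-in 1, and digits 1,2,3,4,5,6,8 already taken and all letters distinct, Z+Z≡N (mod 10) forces N=7. So N=7.

Answer: D=8, H=6, N=7, P=1, S=4, X=5, Y=2, Z=3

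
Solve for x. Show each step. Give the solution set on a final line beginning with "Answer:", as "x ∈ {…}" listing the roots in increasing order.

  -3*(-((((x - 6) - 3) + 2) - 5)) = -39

Step 1. [-3*(-((((x - 6) - 3) + 2) - 5)) = -39] leading coefficient -3: divide by -3 ⇒ div: -((((x - 6) - 3) + 2) - 5) = 13.
Step 2. [-((((x - 6) - 3) + 2) - 5) = 13] LHS negated; negate both sides, so neg: (((x - 6) - 3) + 2) - 5 = -13.
Step 3. [(((x - 6) - 3) + 2) - 5 = -13] peel the -5: add 5 from each side. So sub: ((x - 6) - 3) + 2 = -8.
Step 4. [((x - 6) - 3) + 2 = -8] subtract 2: x sits inside (… + 2) ⇒ sub: (x - 6) - 3 = -10.
Step 5. [(x - 6) - 3 = -10] 3 comes off first (add 3) ⇒ sub: x - 6 = -7.
Step 6. [x - 6 = -7] peel the -6: add 6 from each side. So sub: x = -1.

Answer: x ∈ {-1}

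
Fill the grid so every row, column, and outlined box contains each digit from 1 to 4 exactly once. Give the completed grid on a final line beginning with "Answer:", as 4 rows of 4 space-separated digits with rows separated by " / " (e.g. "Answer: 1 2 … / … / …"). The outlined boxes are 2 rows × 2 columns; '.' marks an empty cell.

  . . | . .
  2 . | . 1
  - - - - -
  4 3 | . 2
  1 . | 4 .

Step 1. [r1c1∈{3}] r1c1's peers cover all but 3. So r1c1=3.
Step 2. [r1c2∈{1,4}] r1c2 is the only open cell in row 1 admitting 1 ⇒ r1c2=1.
Step 3. [r1c4∈{4}] nothing but 4 survives at r1c4 ⇒ r1c4=4.
Step 4. [r3c3∈{1}] only 1 remains possible at r3c3. So r3c3=1.
Step 5. [r4c4∈{3}] r4c4's peers cover all but 3 ⇒ r4c4=3.
Step 6. [r2c3∈{3}] r2c3 is down to just 3 ⇒ r2c3=3.
Step 7. [r2c2∈{4}] r2c2's peers cover all but 4. So r2c2=4.
Step 8. [r4c2∈{2}] r4c2 has the single candidate 2. So r4c2=2.
Step 9. [r1c3∈{2}] r1c3's peers cover all but 2 ⇒ r1c3=2.

Answer: 3 1 2 4 / 2 4 3 1 / 4 3 1 2 / 1 2 4 3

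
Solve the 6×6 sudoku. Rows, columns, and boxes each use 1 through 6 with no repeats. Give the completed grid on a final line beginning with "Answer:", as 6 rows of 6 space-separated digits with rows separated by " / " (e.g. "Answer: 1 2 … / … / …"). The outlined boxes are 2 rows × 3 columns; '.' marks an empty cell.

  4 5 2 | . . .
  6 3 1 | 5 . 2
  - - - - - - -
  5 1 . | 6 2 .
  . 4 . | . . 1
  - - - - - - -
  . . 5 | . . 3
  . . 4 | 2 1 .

Step 1. [r4c4∈{3}] r4c4 has the single candidate 3. So r4c4=3.
Step 2. [r6c2∈{6}] only 6 remains possible at r6c2 ⇒ r6c2=6.
Step 3. [r5c5∈{4,6}] in row 5, 6 fits only at r5c5, so r5c5=6.
Step 4. [r5c2∈{2}] r5c2's peers cover all but 2. So r5c2=2.
Step 5. [r3c3∈{3}] r3c3 has the single candidate 3, so r3c3=3.
Step 6. [r6c1∈{3}] only 3 remains possible at r6c1 ⇒ r6c1=3.
Step 7. [r4c1∈{2}] r4c1 is down to just 2 ⇒ r4c1=2.
Step 8. [r1c6∈{6}] r1c6 has the single candidate 6. So r1c6=6.
Step 9. [r5c4∈{4}] r5c4's peers cover all but 4, so r5c4=4.
Step 10. [r1c4∈{1}] r1c4 is down to just 1. So r1c4=1.
Step 11. [r4c3∈{6}] r4c3's peers cover all but 6. So r4c3=6.
Step 12. [r4c5∈{5}] r4c5 is down to just 5, so r4c5=5.
Step 13. [r5c1∈{1}] r5c1's peers cover all but 1. So r5c1=1.
Step 14. [r2c5∈{4}] r2c5 has the single candidate 4, so r2c5=4.
Step 15. [r3c6∈{4}] nothing but 4 survives at r3c6. So r3c6=4.
Step 16. [r6c6∈{5}] r6c6's peers cover all but 5, so r6c6=5.
Step 17. [r1c5∈{3}] nothing but 3 survives at r1c5. So r1c5=3.

Answer: 4 5 2 1 3 6 / 6 3 1 5 4 2 / 5 1 3 6 2 4 / 2 4 6 3 5 1 / 1 2 5 4 6 3 / 3 6 4 2 1 5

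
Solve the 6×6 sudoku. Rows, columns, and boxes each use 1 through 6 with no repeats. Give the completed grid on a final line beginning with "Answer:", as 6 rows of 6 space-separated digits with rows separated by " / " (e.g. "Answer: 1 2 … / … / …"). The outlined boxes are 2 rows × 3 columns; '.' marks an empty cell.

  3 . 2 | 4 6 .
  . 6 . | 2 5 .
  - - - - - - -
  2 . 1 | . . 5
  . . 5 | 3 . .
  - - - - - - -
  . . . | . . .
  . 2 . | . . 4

Step 1. [r1c6∈{1}] r1c6 is down to just 1. So r1c6=1.
Step 2. [r5c2∈{1,3,4,5}] in col 2, 1 fits only at r5c2. So r5c2=1.
Step 3. [r4c1∈{4,6}] across box 3, 6 lands solely at r4c1, so r4c1=6.
Step 4. [r5c6∈{2,3,6}] across col 6, 6 lands solely at r5c6, so r5c6=6.
Step 5. [r4c5∈{1,2,4}] in row 4, 1 fits only at r4c5 ⇒ r4c5=1.
Step 6. [r6c5∈{3}] nothing but 3 survives at r6c5. So r6c5=3.
Step 7. [r5c4∈{5}] r5c4 is down to just 5, so r5c4=5.
Step 8. [r2c3∈{4}] r2c3's peers cover all but 4 ⇒ r2c3=4.
Step 9. [r3c2∈{3,4}] in row 3, 3 fits only at r3c2 ⇒ r3c2=3.
Step 10. [r6c4∈{1}] r6c4 is down to just 1. So r6c4=1.
Step 11. [r1c2∈{5}] only 5 remains possible at r1c2, so r1c2=5.
Step 12. [r6c1∈{5}] r6c1 has the single candidate 5. So r6c1=5.
Step 13. [r5c5∈{2}] only 2 remains possible at r5c5, so r5c5=2.
Step 14. [r4c2∈{4}] r4c2 has the single candidate 4, so r4c2=4.
Step 15. [r3c5∈{4}] only 4 remains possible at r3c5. So r3c5=4.
Step 16. [r2c1∈{1}] nothing but 1 survives at r2c1, so r2c1=1.
Step 17. [r5c3∈{3}] r5c3 is down to just 3, so r5c3=3.
Step 18. [r5c1∈{4}] r5c1 has the single candidate 4, so r5c1=4.
Step 19. [r2c6∈{3}] only 3 remains possible at r2c6, so r2c6=3.
Step 20. [r4c6∈{2}] r4c6 is down to just 2 ⇒ r4c6=2.
Step 21. [r3c4∈{6}] r3c4 is down to just 6, so r3c4=6.
Step 22. [r6c3∈{6}] r6c3 is down to just 6 ⇒ r6c3=6.

Answer: 3 5 2 4 6 1 / 1 6 4 2 5 3 / 2 3 1 6 4 5 / 6 4 5 3 1 2 / 4 1 3 5 2 6 / 5 2 6 1 3 4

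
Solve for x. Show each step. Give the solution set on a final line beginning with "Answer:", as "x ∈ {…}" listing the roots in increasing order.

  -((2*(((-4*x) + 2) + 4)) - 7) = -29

Step 1. [-((2*(((-4*x) + 2) + 4)) - 7) = -29] LHS negated; negate both sides. So neg: (2*(((-4*x) + 2) + 4)) - 7 = 29.
Step 2. [(2*(((-4*x) + 2) + 4)) - 7 = 29] add 7: x sits inside (… - 7) ⇒ sub: 2*(((-4*x) + 2) + 4) = 36.
Step 3. [2*(((-4*x) + 2) + 4) = 36] 2 out front; divide by 2. So div: ((-4*x) + 2) + 4 = 18.
Step 4. [((-4*x) + 2) + 4 = 18] the outer +4 inverts by subtracting 4. So sub: (-4*x) + 2 = 14.
Step 5. [(-4*x) + 2 = 14] peel the +2: subtract 2 from each side ⇒ sub: -4*x = 12.
Step 6. [-4*x = 12] -4 out front; divide by -4. So div: x = -3.

Answer: x ∈ {-3}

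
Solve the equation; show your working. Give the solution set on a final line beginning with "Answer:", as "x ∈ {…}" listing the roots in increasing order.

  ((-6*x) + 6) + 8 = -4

Step 1. [((-6*x) + 6) + 8 = -4] +8 is outermost — subtract 8 both sides ⇒ sub: (-6*x) + 6 = -12.
Step 2. [(-6*x) + 6 = -12] -6 | LHS and -6 | -12: pull -6 out ⇒ factor: x - 1 = 2.
Step 3. [x - 1 = 2] peel the -1: add 1 from each side ⇒ sub: x = 3.

Answer: x ∈ {3}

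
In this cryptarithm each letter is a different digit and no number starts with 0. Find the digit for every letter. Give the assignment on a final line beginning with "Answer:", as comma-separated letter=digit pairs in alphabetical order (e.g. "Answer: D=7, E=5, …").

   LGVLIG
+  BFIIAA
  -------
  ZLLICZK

Step 1. [Z] Z is the leading digit of a 7-digit sum of two 6-digit numbers; the final carry is exactly 1. So Z=1.
Step 2. [col 1: G + A ≡ K (mod 10)] several values work for G in column 1 (G + A ≡ K (mod 10), carry-in 0); try G=8, so G=8.
Step 3. [col 1: G + A ≡ K (mod 10)] column 1 (G + A ≡ K (mod 10), carry-in 0) doesn't pin K yet; pick K=5 and continue. So K=5.
Step 4. [col 1: G + A ≡ K (mod 10)] column 1 reads G+A+carry(0)=K with G=8, K=5; with digits 1,5,8 already taken and all letters distinct, the only value for A is 7 ⇒ A=7.
Step 5. [col 2: I + A ≡ Z (mod 10)] column 2 reads I+A+carry(1)=Z with A=7, Z=1; with digits 1,5,7,8 already taken and all letters distinct, the only value for I is 3 ⇒ I=3.
Step 6. [col 3: L + I ≡ C (mod 10)] L=2 is one option consistent with column 3 (L + I ≡ C (mod 10), carry-in 1) — take it, so L=2.
Step 7. [col 3: L + I ≡ C (mod 10)] column 3: given L=2, I=3, carry-in 1, and digits 1,2,3,5,7,8 already taken and all letters distinct, L+I≡C (mod 10) forces C=6, so C=6.
Step 8. [col 4: V + I ≡ I (mod 10)] column 4 reads V+I+carry(0)=I with I=3; with digits 1,2,3,5,6,7,8 already taken and all letters distinct, the only value for V is 0 ⇒ V=0.
Step 9. [col 5: G + F ≡ L (mod 10)] column 5 reads G+F+carry(0)=L with G=8, L=2; with digits 0,1,2,3,5,6,7,8 already taken and all letters distinct, the only value for F is 4 ⇒ F=4.
Step 10. [col 6: L + B ≡ L (mod 10)] column 6 reads L+B+carry(1)=L with L=2; with digits 0,1,2,3,4,5,6,7,8 already taken and all letters distinct, the only value for B is 9 ⇒ B=9.

Answer: A=7, B=9, C=6, F=4, G=8, I=3, K=5, L=2, V=0, Z=1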